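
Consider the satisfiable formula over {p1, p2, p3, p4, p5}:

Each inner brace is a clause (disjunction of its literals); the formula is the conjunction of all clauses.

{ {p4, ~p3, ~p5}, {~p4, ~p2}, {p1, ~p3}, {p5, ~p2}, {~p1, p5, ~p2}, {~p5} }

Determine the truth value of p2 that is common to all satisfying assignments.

False

Suppose p2 = 1.
The clause (~p4) is unit, so p4 = 0.
The clause (p5) is unit, so p5 = 1.
But (~p5) is also a unit clause — contradiction.
So every satisfying assignment has p2 = False.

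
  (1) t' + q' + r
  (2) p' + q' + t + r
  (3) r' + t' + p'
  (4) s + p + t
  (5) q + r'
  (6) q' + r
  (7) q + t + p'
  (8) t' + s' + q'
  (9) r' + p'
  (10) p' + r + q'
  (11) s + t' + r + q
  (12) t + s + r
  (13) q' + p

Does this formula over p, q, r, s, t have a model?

Yes

Branch on q: set q = 0.
Unit clause (r') forces r = 0.
Branch on t: set t = 0.
Unit clause (p') forces p = 0.
Unit clause (s) forces s = 1.
All clauses are satisfied.
A satisfying assignment: p: 0, q: 0, r: 0, s: 1, t: 0.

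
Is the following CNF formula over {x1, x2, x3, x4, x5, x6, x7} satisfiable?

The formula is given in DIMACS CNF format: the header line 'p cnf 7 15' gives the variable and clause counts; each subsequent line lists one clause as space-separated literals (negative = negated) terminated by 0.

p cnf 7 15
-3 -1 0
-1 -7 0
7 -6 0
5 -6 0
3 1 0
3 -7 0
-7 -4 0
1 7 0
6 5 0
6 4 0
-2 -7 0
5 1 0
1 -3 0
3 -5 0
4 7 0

Branch on x3: set x3 = False.
The clause (x1) is unit, so x1 = True.
The clause (¬x7) is unit, so x7 = False.
The clause (¬x6) is unit, so x6 = False.
The clause (x5) is unit, so x5 = True.
But (¬x5) is also a unit clause — contradiction.
Undo x3 and try x3 = True.
The clause (¬x1) is unit, so x1 = False.
But (x1) is also a unit clause — contradiction.
Neither x3 = True nor x3 = False works.
No assignment satisfies every clause.

No, unsatisfiable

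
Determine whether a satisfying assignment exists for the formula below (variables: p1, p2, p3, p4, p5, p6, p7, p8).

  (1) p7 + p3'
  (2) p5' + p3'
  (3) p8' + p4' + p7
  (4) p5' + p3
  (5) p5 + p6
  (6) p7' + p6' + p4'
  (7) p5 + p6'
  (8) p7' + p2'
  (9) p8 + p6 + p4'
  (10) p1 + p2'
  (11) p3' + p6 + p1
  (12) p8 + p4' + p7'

No, unsatisfiable

Suppose p7 = 1.
(p2') alone gives p2 = 0.
Suppose p5 = 0.
(p6) alone gives p6 = 1.
That conflicts with the unit clause (p6').
Undo p5 and try p5 = 1.
(p3') alone gives p3 = 0.
That conflicts with the unit clause (p3).
Both values of p5 lead to a conflict.
Undo p7 and try p7 = 0.
(p3') alone gives p3 = 0.
(p5') alone gives p5 = 0.
(p6) alone gives p6 = 1.
That conflicts with the unit clause (p6').
Both values of p7 lead to a conflict.
No assignment satisfies every clause.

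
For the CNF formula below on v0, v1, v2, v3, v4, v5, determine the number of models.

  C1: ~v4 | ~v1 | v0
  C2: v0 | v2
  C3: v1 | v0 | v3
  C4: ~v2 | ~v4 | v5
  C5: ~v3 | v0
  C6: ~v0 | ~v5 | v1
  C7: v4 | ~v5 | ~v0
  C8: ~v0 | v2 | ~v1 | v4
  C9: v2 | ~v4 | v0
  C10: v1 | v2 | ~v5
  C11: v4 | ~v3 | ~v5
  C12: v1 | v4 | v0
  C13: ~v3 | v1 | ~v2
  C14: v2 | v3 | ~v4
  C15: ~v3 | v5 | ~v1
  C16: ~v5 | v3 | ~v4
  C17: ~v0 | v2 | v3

8

There are 2^6 = 64 truth assignments over (v0, v1, v2, v3, v4, v5).
Split on v1. With v1 = 1, the clauses containing v1 are satisfied and ~v1 drops from the rest; 5 of the 2^5 = 32 assignments to the other variables satisfy what remains.
With v1 = 0, by the same count on the reduced clause set, 3 assignments work.
(One model: v0=F, v1=T, v2=T, v3=F, v4=F, v5=F.)
Total: 5 + 3 = 8.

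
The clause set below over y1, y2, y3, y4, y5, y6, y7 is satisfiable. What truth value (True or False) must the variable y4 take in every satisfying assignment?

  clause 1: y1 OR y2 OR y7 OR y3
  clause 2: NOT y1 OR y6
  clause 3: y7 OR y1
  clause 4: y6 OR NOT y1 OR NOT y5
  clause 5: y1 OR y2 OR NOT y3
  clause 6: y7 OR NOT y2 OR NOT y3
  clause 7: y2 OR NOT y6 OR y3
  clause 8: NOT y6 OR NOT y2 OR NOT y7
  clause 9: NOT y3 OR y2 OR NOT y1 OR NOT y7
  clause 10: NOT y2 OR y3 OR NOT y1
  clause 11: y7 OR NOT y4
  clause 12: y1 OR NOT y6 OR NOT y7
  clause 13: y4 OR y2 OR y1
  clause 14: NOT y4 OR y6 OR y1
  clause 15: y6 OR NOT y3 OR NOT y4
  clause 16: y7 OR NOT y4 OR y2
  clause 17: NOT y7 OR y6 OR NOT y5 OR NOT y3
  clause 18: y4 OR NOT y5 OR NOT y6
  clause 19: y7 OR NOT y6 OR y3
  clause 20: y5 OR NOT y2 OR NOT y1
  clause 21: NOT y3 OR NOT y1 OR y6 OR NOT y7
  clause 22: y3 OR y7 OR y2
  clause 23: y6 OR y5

False

Suppose y4 = true.
The clause (y7) is unit, so y7 = true.
Try y1 = false.
The clause (NOT y6) is unit, so y6 = false.
That conflicts with the unit clause (y6).
Undo y1 and try y1 = true.
The clause (y6) is unit, so y6 = true.
The clause (NOT y2) is unit, so y2 = false.
The clause (y3) is unit, so y3 = true.
That conflicts with the unit clause (NOT y3).
Neither y1 = true nor y1 = false works.
So every satisfying assignment has y4 = False.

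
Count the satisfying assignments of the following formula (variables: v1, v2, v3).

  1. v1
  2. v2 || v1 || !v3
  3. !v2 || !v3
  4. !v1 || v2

1

There are 2^3 = 8 truth assignments over (v1, v2, v3).
Check each against the 4 clauses (columns in the order v1, v2, v3):
  F F F  ✗ fails (v1)
  F F T  ✗ fails (v1)
  F T F  ✗ fails (v1)
  F T T  ✗ fails (v1)
  T F F  ✗ fails (!v1 || v2)
  T F T  ✗ fails (!v1 || v2)
  T T F  ✓ satisfies all
  T T T  ✗ fails (!v2 || !v3)
1 of the 8 rows is a model.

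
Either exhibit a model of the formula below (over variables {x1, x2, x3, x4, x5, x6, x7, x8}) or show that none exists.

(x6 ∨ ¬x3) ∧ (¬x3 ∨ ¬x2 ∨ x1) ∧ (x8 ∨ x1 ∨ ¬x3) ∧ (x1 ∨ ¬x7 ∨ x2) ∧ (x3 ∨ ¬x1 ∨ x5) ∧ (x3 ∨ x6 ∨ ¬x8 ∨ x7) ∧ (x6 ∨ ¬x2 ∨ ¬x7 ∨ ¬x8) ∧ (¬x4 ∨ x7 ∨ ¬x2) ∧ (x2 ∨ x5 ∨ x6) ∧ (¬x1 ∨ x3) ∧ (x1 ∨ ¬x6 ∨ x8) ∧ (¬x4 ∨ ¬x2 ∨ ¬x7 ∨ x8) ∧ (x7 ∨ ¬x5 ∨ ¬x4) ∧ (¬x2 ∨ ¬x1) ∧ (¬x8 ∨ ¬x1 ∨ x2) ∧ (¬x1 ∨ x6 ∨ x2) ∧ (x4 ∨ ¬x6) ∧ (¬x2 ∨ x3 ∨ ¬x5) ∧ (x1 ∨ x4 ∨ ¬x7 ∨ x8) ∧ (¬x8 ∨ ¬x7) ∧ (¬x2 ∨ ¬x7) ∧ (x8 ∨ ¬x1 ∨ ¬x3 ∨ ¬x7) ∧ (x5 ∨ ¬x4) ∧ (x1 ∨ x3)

Suppose x6 = True.
(x4) alone gives x4 = True.
(x5) alone gives x5 = True.
(x7) alone gives x7 = True.
(¬x8) alone gives x8 = False.
(x1) alone gives x1 = True.
(x3) alone gives x3 = True.
But (¬x3) is also a unit clause — contradiction.
Undo x6 and try x6 = False.
(¬x3) alone gives x3 = False.
(¬x1) alone gives x1 = False.
But (x1) is also a unit clause — contradiction.
Neither x6 = True nor x6 = False works.

UNSATISFIABLE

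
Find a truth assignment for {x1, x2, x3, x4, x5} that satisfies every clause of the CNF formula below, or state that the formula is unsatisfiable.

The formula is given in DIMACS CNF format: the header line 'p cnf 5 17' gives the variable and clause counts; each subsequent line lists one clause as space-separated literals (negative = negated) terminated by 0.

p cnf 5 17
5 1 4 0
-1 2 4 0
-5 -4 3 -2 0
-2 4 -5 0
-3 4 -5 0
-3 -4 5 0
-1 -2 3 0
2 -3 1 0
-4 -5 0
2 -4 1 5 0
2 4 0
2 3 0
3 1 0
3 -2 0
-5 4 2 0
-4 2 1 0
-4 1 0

Case x4 = False:
From the singleton clause (x2), x2 = True.
From the singleton clause (¬x5), x5 = False.
From the singleton clause (x1), x1 = True.
From the singleton clause (x3), x3 = True.
Every clause now holds.

x1: True,  x2: True,  x3: True,  x4: False,  x5: False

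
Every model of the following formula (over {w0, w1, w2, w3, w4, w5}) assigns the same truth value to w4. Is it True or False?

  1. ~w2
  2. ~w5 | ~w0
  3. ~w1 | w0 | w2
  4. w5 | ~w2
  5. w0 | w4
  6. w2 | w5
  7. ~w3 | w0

Suppose w4 = 0.
(~w2) alone gives w2 = 0.
(w0) alone gives w0 = 1.
(~w5) alone gives w5 = 0.
Now (w5) is unsatisfied and unit — conflict.
So every satisfying assignment has w4 = True.

True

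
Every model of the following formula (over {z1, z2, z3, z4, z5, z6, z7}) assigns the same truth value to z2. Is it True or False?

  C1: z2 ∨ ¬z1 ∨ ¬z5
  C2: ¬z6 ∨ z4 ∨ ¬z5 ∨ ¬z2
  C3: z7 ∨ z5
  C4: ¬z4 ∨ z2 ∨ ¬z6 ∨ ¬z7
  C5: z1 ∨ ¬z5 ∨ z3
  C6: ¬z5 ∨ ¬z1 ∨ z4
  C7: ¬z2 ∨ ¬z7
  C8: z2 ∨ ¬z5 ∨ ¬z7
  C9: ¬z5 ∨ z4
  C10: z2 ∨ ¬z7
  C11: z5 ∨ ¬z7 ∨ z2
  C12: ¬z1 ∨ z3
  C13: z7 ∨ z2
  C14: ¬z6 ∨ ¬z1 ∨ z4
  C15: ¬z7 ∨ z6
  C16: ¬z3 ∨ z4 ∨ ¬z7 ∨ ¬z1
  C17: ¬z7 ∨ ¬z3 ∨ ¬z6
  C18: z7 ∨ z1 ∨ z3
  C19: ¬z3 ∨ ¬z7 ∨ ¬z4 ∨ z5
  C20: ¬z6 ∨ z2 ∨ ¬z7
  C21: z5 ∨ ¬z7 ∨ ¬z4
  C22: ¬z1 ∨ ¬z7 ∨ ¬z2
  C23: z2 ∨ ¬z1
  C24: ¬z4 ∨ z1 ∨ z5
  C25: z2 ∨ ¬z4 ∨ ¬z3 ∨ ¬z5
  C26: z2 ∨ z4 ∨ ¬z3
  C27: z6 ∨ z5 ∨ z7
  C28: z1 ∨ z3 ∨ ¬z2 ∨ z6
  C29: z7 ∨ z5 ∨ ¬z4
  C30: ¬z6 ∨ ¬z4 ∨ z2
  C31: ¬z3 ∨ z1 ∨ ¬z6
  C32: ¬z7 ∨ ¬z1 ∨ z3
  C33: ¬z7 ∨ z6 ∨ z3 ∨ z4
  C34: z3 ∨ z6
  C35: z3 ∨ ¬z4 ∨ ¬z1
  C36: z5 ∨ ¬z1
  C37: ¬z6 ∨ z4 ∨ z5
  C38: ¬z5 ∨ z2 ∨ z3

True

Suppose z2 = False.
(¬z7) alone gives z7 = False.
Now (z7) is unsatisfied and unit — conflict.
So every satisfying assignment has z2 = True.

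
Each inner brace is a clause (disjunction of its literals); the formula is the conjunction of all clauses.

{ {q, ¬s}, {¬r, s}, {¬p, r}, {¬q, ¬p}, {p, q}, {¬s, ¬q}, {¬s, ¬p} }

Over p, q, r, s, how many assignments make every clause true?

There are 2^4 = 16 truth assignments over (p, q, r, s).
Split on r. With r = True, the clauses containing r are satisfied and ¬r drops from the rest; 0 of the 2^3 = 8 assignments to the other variables satisfy what remains.
With r = False, by the same count on the reduced clause set, 1 assignment works.
Total: 0 + 1 = 1.

1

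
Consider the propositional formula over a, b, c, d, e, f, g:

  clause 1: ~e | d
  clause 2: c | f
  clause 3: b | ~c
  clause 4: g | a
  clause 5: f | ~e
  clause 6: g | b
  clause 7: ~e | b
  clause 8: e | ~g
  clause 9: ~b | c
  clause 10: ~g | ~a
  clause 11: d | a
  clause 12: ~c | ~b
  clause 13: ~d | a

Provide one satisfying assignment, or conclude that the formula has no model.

Branch on e: set e = 0.
(~g) alone gives g = 0.
(a) alone gives a = 1.
(b) alone gives b = 1.
(c) alone gives c = 1.
That conflicts with the unit clause (~c).
So e must be the other value — set e = 1.
(d) alone gives d = 1.
(f) alone gives f = 1.
(b) alone gives b = 1.
(c) alone gives c = 1.
That conflicts with the unit clause (~c).
Either choice for e ends in contradiction.

UNSATISFIABLE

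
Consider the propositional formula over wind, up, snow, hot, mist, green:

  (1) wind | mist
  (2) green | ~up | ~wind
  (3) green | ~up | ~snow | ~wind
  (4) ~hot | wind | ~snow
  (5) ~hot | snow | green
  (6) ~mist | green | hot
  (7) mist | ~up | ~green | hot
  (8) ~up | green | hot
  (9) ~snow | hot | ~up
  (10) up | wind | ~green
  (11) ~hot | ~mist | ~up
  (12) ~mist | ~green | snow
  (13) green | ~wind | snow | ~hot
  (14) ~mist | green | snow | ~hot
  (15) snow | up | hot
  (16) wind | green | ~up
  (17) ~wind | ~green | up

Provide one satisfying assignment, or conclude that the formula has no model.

wind: 1, up: 0, snow: 1, hot: 1, mist: 0, green: 0

Branch on wind: set wind = 1.
Branch on green: set green = 0.
The clause (~up) is unit, so up = 0.
Branch on hot: set hot = 1.
The clause (snow) is unit, so snow = 1.
All clauses hold; mist can take either value.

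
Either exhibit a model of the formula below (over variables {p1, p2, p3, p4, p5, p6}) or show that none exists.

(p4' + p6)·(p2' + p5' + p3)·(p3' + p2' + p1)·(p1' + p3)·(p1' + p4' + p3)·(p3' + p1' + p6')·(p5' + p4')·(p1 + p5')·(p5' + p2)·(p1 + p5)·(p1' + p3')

UNSATISFIABLE

Suppose p4 = 0.
Suppose p1 = 0.
Unit clause (p5') forces p5 = 0.
Now (p5) is unsatisfied and unit — conflict.
So p1 must be the other value — set p1 = 1.
Unit clause (p3) forces p3 = 1.
Now (p3') is unsatisfied and unit — conflict.
Neither p1 = 1 nor p1 = 0 works.
So p4 must be the other value — set p4 = 1.
Unit clause (p6) forces p6 = 1.
Unit clause (p5') forces p5 = 0.
Unit clause (p1) forces p1 = 1.
Unit clause (p3) forces p3 = 1.
Now (p3') is unsatisfied and unit — conflict.
Neither p4 = 1 nor p4 = 0 works.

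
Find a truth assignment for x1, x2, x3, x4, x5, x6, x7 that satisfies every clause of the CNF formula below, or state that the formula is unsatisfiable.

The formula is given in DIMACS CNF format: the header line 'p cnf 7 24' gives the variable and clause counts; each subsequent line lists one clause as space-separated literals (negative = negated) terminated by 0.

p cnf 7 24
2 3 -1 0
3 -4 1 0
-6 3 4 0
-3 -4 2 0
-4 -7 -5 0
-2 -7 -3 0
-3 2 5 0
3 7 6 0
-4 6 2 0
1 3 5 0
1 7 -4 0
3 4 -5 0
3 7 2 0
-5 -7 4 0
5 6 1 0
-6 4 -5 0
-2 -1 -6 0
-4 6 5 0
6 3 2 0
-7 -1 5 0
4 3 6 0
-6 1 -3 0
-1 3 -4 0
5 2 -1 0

x1=True,  x2=False,  x3=True,  x4=False,  x5=True,  x6=False,  x7=False

Case x2 = False:
Case x3 = True:
(¬x4) alone gives x4 = False.
(x5) alone gives x5 = True.
(¬x7) alone gives x7 = False.
(¬x6) alone gives x6 = False.
No clause remains; x1 is free.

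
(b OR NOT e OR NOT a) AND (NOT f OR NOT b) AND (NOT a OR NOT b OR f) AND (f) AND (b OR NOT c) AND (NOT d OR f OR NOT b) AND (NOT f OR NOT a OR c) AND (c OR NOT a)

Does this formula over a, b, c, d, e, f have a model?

The clause (f) is unit, so f = true.
The clause (NOT b) is unit, so b = false.
The clause (NOT c) is unit, so c = false.
The clause (NOT a) is unit, so a = false.
Every clause is now satisfied; d, e are unconstrained.
A satisfying assignment: a=false; b=false; c=false; d=false; e=true; f=true.

Satisfiable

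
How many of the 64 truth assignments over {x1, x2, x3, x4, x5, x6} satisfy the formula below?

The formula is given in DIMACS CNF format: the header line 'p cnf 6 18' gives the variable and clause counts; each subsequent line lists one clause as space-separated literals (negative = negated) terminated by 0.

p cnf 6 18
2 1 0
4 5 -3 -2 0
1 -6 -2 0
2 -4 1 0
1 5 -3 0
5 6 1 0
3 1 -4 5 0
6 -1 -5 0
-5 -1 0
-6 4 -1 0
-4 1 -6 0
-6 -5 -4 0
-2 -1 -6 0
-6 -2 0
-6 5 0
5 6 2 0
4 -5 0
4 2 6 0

5

There are 2^6 = 64 truth assignments over (x1, x2, x3, x4, x5, x6).
Split on x2. With x2 = True, the clauses containing x2 are satisfied and ¬x2 drops from the rest; 5 of the 2^5 = 32 assignments to the other variables satisfy what remains.
With x2 = False, by the same count on the reduced clause set, 0 assignments work.
(One model: x1=F, x2=T, x3=F, x4=T, x5=T, x6=F.)
Total: 5 + 0 = 5.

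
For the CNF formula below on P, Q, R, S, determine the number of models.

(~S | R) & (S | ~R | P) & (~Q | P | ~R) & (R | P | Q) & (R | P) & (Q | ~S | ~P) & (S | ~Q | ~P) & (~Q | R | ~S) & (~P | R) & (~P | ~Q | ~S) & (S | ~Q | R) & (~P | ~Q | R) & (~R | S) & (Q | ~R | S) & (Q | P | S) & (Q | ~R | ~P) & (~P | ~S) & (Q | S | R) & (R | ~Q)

There are 2^4 = 16 truth assignments over (P, Q, R, S).
Check each against the 19 clauses (columns in the order P, Q, R, S):
  F F F F  ✗ fails (R | P | Q)
  F F F T  ✗ fails (~S | R)
  F F T F  ✗ fails (S | ~R | P)
  F F T T  ✓ satisfies all
  F T F F  ✗ fails (R | P)
  F T F T  ✗ fails (~S | R)
  F T T F  ✗ fails (S | ~R | P)
  F T T T  ✗ fails (~Q | P | ~R)
  T F F F  ✗ fails (~P | R)
  T F F T  ✗ fails (~S | R)
  T F T F  ✗ fails (~R | S)
  T F T T  ✗ fails (Q | ~S | ~P)
  T T F F  ✗ fails (S | ~Q | ~P)
  T T F T  ✗ fails (~S | R)
  T T T F  ✗ fails (S | ~Q | ~P)
  T T T T  ✗ fails (~P | ~Q | ~S)
1 of the 16 rows is a model.

1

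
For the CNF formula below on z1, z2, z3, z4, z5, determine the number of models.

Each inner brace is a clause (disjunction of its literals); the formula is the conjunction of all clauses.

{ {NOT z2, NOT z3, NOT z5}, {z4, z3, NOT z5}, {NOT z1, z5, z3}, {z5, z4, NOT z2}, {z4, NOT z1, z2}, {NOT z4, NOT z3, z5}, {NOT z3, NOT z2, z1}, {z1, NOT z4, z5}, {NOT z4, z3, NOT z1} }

7

There are 2^5 = 32 truth assignments over (z1, z2, z3, z4, z5).
Split on z2. With z2 = true, the clauses containing z2 are satisfied and NOT z2 drops from the rest; 1 of the 2^4 = 16 assignments to the other variables satisfy what remains.
With z2 = false, by the same count on the reduced clause set, 6 assignments work.
Total: 1 + 6 = 7.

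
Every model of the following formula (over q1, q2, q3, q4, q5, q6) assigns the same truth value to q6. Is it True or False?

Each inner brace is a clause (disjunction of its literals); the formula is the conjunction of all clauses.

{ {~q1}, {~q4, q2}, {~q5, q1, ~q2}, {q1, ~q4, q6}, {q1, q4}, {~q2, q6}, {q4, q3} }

True

Suppose q6 = 0.
The clause (~q1) is unit, so q1 = 0.
The clause (~q4) is unit, so q4 = 0.
But (q4) is also a unit clause — contradiction.
So every satisfying assignment has q6 = True.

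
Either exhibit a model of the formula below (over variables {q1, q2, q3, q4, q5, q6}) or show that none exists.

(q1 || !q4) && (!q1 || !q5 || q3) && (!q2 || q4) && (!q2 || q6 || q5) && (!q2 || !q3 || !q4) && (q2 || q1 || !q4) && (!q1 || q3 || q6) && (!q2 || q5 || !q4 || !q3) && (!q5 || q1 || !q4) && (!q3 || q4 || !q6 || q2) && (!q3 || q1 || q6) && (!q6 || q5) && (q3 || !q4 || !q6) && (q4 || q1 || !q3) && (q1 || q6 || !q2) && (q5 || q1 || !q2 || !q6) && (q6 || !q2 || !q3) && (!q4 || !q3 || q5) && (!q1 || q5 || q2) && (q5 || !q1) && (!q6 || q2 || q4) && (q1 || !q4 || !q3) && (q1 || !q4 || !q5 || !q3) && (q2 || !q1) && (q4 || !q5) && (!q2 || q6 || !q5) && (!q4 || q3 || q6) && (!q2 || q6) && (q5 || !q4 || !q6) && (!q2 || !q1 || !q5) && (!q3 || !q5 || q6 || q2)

q1 ↦ false; q2 ↦ false; q3 ↦ false; q4 ↦ false; q5 ↦ false; q6 ↦ false

Try q1 = false.
The clause (!q4) is unit, so q4 = false.
The clause (!q2) is unit, so q2 = false.
The clause (!q3) is unit, so q3 = false.
The clause (!q6) is unit, so q6 = false.
The clause (!q5) is unit, so q5 = false.
This assignment satisfies each clause.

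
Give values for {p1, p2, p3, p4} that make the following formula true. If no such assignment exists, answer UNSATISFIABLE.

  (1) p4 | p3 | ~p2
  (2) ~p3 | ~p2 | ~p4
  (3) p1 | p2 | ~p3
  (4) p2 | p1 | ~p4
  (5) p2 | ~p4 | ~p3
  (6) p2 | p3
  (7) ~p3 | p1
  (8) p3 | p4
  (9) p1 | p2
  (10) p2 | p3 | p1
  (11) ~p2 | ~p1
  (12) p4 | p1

p1 ↦ 1; p2 ↦ 0; p3 ↦ 1; p4 ↦ 0

Case p2 = 0:
(p3) alone gives p3 = 1.
(p1) alone gives p1 = 1.
(~p4) alone gives p4 = 0.
All clauses are satisfied.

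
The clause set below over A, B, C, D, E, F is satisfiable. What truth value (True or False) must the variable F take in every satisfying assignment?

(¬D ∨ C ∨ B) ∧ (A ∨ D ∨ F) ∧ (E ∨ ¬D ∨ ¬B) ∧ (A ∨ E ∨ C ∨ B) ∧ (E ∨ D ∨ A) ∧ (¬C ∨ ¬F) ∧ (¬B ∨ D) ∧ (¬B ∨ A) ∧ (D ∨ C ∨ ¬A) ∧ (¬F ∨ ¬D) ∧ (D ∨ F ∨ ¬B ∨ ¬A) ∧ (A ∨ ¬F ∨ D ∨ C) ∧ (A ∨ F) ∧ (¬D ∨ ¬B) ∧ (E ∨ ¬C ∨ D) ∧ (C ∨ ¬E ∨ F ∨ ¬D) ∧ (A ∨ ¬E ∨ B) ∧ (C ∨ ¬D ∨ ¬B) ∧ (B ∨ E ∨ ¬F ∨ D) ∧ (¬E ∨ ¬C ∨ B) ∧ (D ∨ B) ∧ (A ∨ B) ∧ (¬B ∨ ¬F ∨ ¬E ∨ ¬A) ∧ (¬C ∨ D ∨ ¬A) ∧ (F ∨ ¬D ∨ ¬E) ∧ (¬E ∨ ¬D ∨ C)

False

Suppose F = True.
The clause (¬C) is unit, so C = False.
The clause (¬D) is unit, so D = False.
The clause (¬B) is unit, so B = False.
Now (B) is unsatisfied and unit — conflict.
So every satisfying assignment has F = False.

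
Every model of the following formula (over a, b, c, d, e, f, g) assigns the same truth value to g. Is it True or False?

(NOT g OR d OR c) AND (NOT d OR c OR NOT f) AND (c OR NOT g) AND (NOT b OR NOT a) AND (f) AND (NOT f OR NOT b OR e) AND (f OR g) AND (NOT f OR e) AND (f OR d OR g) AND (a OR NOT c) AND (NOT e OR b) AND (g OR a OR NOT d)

Suppose g = true.
From the singleton clause (c), c = true.
From the singleton clause (f), f = true.
From the singleton clause (e), e = true.
From the singleton clause (a), a = true.
From the singleton clause (NOT b), b = false.
That conflicts with the unit clause (b).
So every satisfying assignment has g = False.

False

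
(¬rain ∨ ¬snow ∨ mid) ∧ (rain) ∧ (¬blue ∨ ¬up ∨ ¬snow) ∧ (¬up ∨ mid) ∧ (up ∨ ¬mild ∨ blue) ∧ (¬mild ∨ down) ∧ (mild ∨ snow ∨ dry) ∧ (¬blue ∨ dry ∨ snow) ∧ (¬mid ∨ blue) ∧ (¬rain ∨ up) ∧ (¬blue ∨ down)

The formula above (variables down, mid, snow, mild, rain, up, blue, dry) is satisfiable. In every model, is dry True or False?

Suppose dry = False.
From the singleton clause (rain), rain = True.
From the singleton clause (up), up = True.
From the singleton clause (mid), mid = True.
From the singleton clause (blue), blue = True.
From the singleton clause (¬snow), snow = False.
That conflicts with the unit clause (snow).
So every satisfying assignment has dry = True.

True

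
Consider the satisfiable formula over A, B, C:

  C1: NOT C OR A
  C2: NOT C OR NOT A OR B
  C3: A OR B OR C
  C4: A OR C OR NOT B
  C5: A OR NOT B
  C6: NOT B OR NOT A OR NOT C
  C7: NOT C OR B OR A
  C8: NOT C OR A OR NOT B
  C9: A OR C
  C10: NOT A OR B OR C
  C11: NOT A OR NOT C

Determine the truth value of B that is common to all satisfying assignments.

Suppose B = false.
Branch on C: set C = false.
The clause (A) is unit, so A = true.
Now (NOT A) is unsatisfied and unit — conflict.
Backtrack on C: now try C = true.
The clause (A) is unit, so A = true.
Now (NOT A) is unsatisfied and unit — conflict.
Either choice for C ends in contradiction.
So every satisfying assignment has B = True.

True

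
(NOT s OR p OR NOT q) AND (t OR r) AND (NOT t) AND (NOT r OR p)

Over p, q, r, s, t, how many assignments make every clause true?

4

There are 2^5 = 32 truth assignments over (p, q, r, s, t).
Split on q. With q = true, the clauses containing q are satisfied and NOT q drops from the rest; 2 of the 2^4 = 16 assignments to the other variables satisfy what remains.
With q = false, by the same count on the reduced clause set, 2 assignments work.
(One model: p=T, q=F, r=T, s=F, t=F.)
Total: 2 + 2 = 4.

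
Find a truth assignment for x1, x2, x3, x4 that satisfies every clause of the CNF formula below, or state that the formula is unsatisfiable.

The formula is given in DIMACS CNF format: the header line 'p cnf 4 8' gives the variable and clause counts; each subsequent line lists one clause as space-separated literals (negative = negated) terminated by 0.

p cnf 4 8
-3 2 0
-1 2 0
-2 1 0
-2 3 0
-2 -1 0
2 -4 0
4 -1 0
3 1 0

Case x3 = False:
Unit clause (¬x2) forces x2 = False.
Unit clause (¬x1) forces x1 = False.
But (x1) is also a unit clause — contradiction.
So x3 must be the other value — set x3 = True.
Unit clause (x2) forces x2 = True.
Unit clause (x1) forces x1 = True.
But (¬x1) is also a unit clause — contradiction.
Neither x3 = True nor x3 = False works.

UNSATISFIABLE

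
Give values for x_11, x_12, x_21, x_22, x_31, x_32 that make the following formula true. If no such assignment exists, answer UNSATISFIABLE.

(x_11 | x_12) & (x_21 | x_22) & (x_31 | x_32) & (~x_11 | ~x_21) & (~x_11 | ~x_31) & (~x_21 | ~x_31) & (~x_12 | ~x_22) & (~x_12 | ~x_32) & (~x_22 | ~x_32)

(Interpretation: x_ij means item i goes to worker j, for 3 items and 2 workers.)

UNSATISFIABLE

Suppose x_11 = 1.
Unit clause (~x_21) forces x_21 = 0.
Unit clause (x_22) forces x_22 = 1.
Unit clause (~x_31) forces x_31 = 0.
Unit clause (x_32) forces x_32 = 1.
That conflicts with the unit clause (~x_32).
That branch fails; take x_11 = 0 instead.
Unit clause (x_12) forces x_12 = 1.
Unit clause (~x_22) forces x_22 = 0.
Unit clause (x_21) forces x_21 = 1.
Unit clause (~x_31) forces x_31 = 0.
Unit clause (x_32) forces x_32 = 1.
That conflicts with the unit clause (~x_32).
Either choice for x_11 ends in contradiction.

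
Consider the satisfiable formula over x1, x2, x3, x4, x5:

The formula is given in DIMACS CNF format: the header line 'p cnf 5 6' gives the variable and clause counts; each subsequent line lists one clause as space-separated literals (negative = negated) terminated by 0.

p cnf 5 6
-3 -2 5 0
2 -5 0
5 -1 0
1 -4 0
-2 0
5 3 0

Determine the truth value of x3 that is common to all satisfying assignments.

Suppose x3 = False.
The clause (¬x2) is unit, so x2 = False.
The clause (¬x5) is unit, so x5 = False.
But (x5) is also a unit clause — contradiction.
So every satisfying assignment has x3 = True.

True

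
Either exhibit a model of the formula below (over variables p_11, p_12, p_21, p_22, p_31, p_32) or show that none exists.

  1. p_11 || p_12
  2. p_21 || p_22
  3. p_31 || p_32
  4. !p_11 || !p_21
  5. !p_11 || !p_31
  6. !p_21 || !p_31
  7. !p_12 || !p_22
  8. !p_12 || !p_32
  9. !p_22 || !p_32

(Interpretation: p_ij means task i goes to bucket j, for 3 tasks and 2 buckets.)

Branch on p_11: set p_11 = true.
(!p_21) alone gives p_21 = false.
(p_22) alone gives p_22 = true.
(!p_31) alone gives p_31 = false.
(p_32) alone gives p_32 = true.
That conflicts with the unit clause (!p_32).
That branch fails; take p_11 = false instead.
(p_12) alone gives p_12 = true.
(!p_22) alone gives p_22 = false.
(p_21) alone gives p_21 = true.
(!p_31) alone gives p_31 = false.
(p_32) alone gives p_32 = true.
That conflicts with the unit clause (!p_32).
Both values of p_11 lead to a conflict.

UNSATISFIABLE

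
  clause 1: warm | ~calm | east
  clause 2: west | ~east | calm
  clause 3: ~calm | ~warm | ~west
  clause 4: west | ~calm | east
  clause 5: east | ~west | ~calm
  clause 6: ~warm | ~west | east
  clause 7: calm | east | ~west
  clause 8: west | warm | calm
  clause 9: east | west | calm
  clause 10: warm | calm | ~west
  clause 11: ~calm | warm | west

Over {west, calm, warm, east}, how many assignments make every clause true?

There are 2^4 = 16 truth assignments over (west, calm, warm, east).
Split on warm. With warm = 1, the clauses containing warm are satisfied and ~warm drops from the rest; 2 of the 2^3 = 8 assignments to the other variables satisfy what remains.
With warm = 0, by the same count on the reduced clause set, 1 assignment works.
(One model: west=F, calm=T, warm=T, east=T.)
Total: 2 + 1 = 3.

3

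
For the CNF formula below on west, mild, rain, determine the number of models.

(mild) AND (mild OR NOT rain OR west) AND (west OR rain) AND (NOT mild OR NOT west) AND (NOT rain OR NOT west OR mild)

There are 2^3 = 8 truth assignments over (west, mild, rain).
Check each against the 5 clauses (columns in the order west, mild, rain):
  F F F  ✗ fails (mild)
  F F T  ✗ fails (mild)
  F T F  ✗ fails (west OR rain)
  F T T  ✓ satisfies all
  T F F  ✗ fails (mild)
  T F T  ✗ fails (mild)
  T T F  ✗ fails (NOT mild OR NOT west)
  T T T  ✗ fails (NOT mild OR NOT west)
1 of the 8 rows is a model.

1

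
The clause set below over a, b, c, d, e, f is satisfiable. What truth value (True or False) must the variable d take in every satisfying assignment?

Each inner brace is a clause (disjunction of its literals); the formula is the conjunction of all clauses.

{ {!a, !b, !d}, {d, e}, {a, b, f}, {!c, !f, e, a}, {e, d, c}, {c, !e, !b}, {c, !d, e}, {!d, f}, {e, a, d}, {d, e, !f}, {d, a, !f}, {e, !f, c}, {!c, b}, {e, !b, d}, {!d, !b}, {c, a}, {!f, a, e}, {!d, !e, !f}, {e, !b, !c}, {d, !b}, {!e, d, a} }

False

Suppose d = true.
The clause (f) is unit, so f = true.
The clause (!b) is unit, so b = false.
The clause (!c) is unit, so c = false.
The clause (e) is unit, so e = true.
But (!e) is also a unit clause — contradiction.
So every satisfying assignment has d = False.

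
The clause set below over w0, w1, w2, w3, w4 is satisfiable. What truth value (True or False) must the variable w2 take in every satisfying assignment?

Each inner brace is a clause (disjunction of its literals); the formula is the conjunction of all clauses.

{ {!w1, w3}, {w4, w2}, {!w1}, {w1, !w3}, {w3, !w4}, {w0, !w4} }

True

Suppose w2 = false.
The clause (w4) is unit, so w4 = true.
The clause (!w1) is unit, so w1 = false.
The clause (!w3) is unit, so w3 = false.
That conflicts with the unit clause (w3).
So every satisfying assignment has w2 = True.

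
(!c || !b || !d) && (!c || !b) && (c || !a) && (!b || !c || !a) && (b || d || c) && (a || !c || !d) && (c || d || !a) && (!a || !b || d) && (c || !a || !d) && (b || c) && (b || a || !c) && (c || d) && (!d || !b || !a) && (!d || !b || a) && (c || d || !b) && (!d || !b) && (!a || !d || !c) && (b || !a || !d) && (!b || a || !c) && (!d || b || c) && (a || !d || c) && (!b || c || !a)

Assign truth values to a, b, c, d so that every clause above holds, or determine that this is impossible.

a=true,  b=false,  c=true,  d=false

Suppose c = true.
The clause (!b) is unit, so b = false.
The clause (a) is unit, so a = true.
The clause (!d) is unit, so d = false.
This assignment satisfies each clause.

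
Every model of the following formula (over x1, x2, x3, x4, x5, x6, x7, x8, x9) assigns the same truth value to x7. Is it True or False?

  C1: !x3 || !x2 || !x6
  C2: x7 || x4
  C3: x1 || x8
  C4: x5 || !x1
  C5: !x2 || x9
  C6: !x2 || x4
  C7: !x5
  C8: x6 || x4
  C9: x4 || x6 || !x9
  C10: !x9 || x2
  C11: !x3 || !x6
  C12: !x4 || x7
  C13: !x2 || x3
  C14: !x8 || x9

Suppose x7 = false.
From the singleton clause (x4), x4 = true.
But (!x4) is also a unit clause — contradiction.
So every satisfying assignment has x7 = True.

True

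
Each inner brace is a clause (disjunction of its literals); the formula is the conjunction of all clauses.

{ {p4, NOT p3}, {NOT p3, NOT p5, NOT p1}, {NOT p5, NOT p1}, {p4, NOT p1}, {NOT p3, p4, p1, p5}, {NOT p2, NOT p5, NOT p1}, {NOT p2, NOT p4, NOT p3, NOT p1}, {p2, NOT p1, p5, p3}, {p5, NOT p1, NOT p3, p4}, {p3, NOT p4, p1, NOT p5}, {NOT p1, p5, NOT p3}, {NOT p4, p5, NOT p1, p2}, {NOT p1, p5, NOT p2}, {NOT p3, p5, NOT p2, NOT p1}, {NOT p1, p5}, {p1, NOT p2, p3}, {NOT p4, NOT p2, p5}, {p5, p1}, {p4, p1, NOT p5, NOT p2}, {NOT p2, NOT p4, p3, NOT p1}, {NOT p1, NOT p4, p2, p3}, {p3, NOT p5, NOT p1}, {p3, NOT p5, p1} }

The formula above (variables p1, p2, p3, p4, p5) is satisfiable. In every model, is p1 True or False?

False

Suppose p1 = true.
The clause (NOT p5) is unit, so p5 = false.
But (p5) is also a unit clause — contradiction.
So every satisfying assignment has p1 = False.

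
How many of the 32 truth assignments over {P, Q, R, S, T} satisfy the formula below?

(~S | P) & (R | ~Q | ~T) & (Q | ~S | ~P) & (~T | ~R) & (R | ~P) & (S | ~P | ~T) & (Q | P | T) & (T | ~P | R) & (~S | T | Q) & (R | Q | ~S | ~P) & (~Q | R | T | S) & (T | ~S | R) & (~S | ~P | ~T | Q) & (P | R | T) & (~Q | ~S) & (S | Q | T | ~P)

There are 2^5 = 32 truth assignments over (P, Q, R, S, T).
Split on R. With R = 1, the clauses containing R are satisfied and ~R drops from the rest; 2 of the 2^4 = 16 assignments to the other variables satisfy what remains.
With R = 0, by the same count on the reduced clause set, 1 assignment works.
(One model: P=F, Q=F, R=F, S=F, T=T.)
Total: 2 + 1 = 3.

3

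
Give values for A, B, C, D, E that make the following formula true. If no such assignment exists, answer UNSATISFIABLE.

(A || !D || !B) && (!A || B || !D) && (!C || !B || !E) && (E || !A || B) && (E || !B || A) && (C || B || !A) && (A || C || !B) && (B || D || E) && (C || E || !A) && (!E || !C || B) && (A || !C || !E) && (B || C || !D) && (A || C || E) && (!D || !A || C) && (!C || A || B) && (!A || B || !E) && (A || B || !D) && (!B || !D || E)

Branch on A: set A = true.
Branch on B: set B = true.
Branch on C: set C = true.
The clause (!E) is unit, so E = false.
The clause (!D) is unit, so D = false.
This assignment satisfies each clause.

A=true,  B=true,  C=true,  D=false,  E=false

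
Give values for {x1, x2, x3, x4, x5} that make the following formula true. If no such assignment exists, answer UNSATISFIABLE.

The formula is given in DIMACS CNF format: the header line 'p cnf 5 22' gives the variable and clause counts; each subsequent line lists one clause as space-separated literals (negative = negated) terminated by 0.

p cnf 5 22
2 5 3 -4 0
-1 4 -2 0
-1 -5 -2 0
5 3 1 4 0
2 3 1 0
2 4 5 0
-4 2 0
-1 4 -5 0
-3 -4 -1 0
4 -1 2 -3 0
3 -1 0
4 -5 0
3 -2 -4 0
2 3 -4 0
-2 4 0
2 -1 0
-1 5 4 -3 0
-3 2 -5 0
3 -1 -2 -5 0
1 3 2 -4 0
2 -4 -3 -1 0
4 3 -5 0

Branch on x4: set x4 = True.
(x2) alone gives x2 = True.
(x3) alone gives x3 = True.
(¬x1) alone gives x1 = False.
No clause remains; x5 is free.

x1 ↦ False, x2 ↦ True, x3 ↦ True, x4 ↦ True, x5 ↦ False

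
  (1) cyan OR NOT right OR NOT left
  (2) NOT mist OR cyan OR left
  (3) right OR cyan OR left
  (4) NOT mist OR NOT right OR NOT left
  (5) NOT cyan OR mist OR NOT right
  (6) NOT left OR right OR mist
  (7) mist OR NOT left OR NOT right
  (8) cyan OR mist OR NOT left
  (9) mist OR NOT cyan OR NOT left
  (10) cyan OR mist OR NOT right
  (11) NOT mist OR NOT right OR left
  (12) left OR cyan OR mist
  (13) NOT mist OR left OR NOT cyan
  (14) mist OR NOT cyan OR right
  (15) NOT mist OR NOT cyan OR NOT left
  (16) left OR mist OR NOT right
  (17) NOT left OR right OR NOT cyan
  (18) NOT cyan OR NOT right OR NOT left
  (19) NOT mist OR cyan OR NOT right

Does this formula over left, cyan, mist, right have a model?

Suppose cyan = false.
Suppose right = false.
(left) alone gives left = true.
(mist) alone gives mist = true.
This assignment satisfies each clause.
A satisfying assignment: left ↦ true,  cyan ↦ false,  mist ↦ true,  right ↦ false.

Yes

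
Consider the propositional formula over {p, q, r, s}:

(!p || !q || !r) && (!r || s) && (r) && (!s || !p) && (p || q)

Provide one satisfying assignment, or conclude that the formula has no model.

The clause (r) is unit, so r = true.
The clause (s) is unit, so s = true.
The clause (!p) is unit, so p = false.
The clause (q) is unit, so q = true.
Every clause now holds.

p ↦ false, q ↦ true, r ↦ true, s ↦ true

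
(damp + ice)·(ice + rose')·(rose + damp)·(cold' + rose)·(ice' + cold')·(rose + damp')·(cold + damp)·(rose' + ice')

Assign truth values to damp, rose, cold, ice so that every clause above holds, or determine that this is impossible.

UNSATISFIABLE

Try damp = 1.
From the singleton clause (rose), rose = 1.
From the singleton clause (ice), ice = 1.
Now (ice') is unsatisfied and unit — conflict.
That branch fails; take damp = 0 instead.
From the singleton clause (ice), ice = 1.
From the singleton clause (rose), rose = 1.
Now (rose') is unsatisfied and unit — conflict.
Both values of damp lead to a conflict.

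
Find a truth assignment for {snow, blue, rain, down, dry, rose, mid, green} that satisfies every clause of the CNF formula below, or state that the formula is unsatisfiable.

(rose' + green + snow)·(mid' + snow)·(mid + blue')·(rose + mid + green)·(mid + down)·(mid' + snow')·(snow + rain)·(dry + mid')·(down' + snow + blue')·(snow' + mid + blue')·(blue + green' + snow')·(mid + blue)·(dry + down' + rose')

UNSATISFIABLE

Case mid = 0:
(blue') alone gives blue = 0.
Now (blue) is unsatisfied and unit — conflict.
That branch fails; take mid = 1 instead.
(snow) alone gives snow = 1.
Now (snow') is unsatisfied and unit — conflict.
Either choice for mid ends in contradiction.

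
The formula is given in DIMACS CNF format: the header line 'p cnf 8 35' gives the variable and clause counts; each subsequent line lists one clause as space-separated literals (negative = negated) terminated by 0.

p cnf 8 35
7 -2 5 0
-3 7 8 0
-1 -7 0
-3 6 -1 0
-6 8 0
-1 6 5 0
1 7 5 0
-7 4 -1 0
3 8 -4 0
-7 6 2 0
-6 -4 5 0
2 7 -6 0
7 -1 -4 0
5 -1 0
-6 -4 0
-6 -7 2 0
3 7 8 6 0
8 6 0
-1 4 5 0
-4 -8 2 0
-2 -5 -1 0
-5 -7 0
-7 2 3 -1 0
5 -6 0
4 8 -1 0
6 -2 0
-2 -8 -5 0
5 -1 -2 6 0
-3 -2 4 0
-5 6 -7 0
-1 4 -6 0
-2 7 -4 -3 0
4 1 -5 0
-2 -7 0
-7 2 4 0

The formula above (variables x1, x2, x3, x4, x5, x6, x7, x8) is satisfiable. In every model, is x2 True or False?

Suppose x2 = True.
Unit clause (x6) forces x6 = True.
Unit clause (x8) forces x8 = True.
Unit clause (¬x4) forces x4 = False.
Unit clause (x5) forces x5 = True.
Now (¬x5) is unsatisfied and unit — conflict.
So every satisfying assignment has x2 = False.

False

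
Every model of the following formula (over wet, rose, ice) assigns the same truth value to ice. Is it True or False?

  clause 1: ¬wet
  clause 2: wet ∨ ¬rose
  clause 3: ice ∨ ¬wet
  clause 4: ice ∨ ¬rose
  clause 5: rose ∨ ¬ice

False

Suppose ice = True.
(¬wet) alone gives wet = False.
(¬rose) alone gives rose = False.
Now (rose) is unsatisfied and unit — conflict.
So every satisfying assignment has ice = False.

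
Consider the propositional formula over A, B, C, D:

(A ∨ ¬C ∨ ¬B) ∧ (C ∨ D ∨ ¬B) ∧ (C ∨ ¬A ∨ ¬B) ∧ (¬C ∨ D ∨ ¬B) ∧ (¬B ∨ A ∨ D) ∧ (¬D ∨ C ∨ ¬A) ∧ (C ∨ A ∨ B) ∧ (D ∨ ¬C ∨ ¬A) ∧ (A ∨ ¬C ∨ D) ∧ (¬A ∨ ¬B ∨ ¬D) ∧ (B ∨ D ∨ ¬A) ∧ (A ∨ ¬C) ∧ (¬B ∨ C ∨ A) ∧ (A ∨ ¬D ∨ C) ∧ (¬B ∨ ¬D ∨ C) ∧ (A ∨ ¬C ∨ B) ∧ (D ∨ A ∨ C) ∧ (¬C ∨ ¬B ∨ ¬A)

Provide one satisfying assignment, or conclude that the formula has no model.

Branch on A: set A = True.
Branch on C: set C = True.
(D) alone gives D = True.
(¬B) alone gives B = False.
This assignment satisfies each clause.

A=True,  B=False,  C=True,  D=True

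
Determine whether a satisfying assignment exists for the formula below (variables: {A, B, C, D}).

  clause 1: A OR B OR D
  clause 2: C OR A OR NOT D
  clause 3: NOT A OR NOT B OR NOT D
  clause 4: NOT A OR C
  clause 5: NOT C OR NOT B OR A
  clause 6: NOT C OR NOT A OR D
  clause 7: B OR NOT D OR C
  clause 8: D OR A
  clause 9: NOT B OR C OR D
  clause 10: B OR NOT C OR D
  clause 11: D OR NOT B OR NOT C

Satisfiable

Branch on A: set A = true.
Unit clause (C) forces C = true.
Unit clause (D) forces D = true.
Unit clause (NOT B) forces B = false.
This assignment satisfies each clause.
A satisfying assignment: A: true,  B: false,  C: true,  D: true.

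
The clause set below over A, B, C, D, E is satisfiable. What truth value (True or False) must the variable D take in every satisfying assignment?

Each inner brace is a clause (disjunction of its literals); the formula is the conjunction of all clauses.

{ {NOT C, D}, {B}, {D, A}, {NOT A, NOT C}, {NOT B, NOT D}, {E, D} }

Suppose D = true.
Unit clause (B) forces B = true.
That conflicts with the unit clause (NOT B).
So every satisfying assignment has D = False.

False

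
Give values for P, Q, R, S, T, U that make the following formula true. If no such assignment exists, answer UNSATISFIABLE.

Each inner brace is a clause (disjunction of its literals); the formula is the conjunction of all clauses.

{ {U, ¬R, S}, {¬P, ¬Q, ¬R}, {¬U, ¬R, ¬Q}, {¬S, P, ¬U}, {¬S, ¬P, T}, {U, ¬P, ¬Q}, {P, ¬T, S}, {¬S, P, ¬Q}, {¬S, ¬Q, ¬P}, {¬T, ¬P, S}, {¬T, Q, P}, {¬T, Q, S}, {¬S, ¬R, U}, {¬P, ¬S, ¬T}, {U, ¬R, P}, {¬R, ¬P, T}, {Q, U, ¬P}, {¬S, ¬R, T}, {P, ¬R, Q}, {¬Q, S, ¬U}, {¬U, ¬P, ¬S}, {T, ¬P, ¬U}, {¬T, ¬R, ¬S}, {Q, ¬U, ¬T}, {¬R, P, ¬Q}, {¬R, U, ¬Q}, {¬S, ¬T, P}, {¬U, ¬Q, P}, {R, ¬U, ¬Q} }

Case U = True:
Case R = False:
Unit clause (¬Q) forces Q = False.
Unit clause (¬T) forces T = False.
Unit clause (¬P) forces P = False.
Unit clause (¬S) forces S = False.
All clauses are satisfied.

P=False, Q=False, R=False, S=False, T=False, U=True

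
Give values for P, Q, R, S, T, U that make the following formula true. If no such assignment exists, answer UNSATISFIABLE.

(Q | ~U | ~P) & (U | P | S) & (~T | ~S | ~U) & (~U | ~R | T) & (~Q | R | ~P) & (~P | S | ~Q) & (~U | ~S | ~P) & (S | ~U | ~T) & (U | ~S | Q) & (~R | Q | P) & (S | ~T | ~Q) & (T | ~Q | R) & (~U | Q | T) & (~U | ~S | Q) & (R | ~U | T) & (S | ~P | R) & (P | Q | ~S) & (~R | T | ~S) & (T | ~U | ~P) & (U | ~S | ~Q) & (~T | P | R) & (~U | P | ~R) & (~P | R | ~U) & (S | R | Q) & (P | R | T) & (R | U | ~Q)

Branch on Q: set Q = 0.
Branch on U: set U = 0.
(~S) alone gives S = 0.
(P) alone gives P = 1.
(R) alone gives R = 1.
Every clause is now satisfied; T is unconstrained.

P ↦ 1; Q ↦ 0; R ↦ 1; S ↦ 0; T ↦ 1; U ↦ 0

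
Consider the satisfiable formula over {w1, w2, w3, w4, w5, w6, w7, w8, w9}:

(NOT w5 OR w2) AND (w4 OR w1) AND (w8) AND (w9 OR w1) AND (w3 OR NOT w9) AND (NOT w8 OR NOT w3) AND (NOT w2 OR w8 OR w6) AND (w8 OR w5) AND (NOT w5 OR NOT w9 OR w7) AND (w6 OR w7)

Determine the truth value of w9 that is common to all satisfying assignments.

Suppose w9 = true.
Unit clause (w8) forces w8 = true.
Unit clause (w3) forces w3 = true.
Now (NOT w3) is unsatisfied and unit — conflict.
So every satisfying assignment has w9 = False.

False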